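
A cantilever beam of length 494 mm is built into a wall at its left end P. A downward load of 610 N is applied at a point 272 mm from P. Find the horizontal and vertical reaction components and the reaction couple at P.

P_x = 0, P_y = 610.0 N, M_P = 165900 N·mm

ΣF_x = 0: P_x = 0.
ΣF_y = 0: P_y − 610 = 0 → P_y = 610.0 N.
ΣM about P: M_P − 610·272 = 0 → M_P = 165900 N·mm.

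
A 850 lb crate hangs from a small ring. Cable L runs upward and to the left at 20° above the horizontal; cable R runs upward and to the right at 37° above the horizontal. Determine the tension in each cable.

T_L = 809.4 lb, T_R = 952.4 lb

ΣF_x = 0: −T_L·cos20° + T_R·cos37° = 0 → T_R = 1.17662·T_L.
ΣF_y = 0: T_L·sin20° + T_R·sin37° = 850.
Substitute: T_L·(0.34202 + 1.17662·0.601815) = 850 → T_L = 809.425 ≈ 809.4 lb.
Then T_R = 1.17662 × 809.425 = 952.4 lb.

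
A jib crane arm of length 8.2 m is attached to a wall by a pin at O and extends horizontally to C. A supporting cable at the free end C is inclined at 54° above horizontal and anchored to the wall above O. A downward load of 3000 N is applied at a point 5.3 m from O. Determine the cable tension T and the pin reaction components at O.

T = 2397 N, O_x = 1409 N, O_y = 1061 N

ΣM about O: T·sin54°·8.2 − 3000·5.3 = 0 → T = 15900/(8.2·0.809017) = 2396.77 ≈ 2397 N.
ΣF_x = 0: O_x − T·cos54° = 0 → O_x = 2396.77 × 0.587785 = 1409 N.
ΣF_y = 0: O_y + T·sin54° − 3000 = 0 → O_y = 3000 − 2396.77 × 0.809017 = 1061 N.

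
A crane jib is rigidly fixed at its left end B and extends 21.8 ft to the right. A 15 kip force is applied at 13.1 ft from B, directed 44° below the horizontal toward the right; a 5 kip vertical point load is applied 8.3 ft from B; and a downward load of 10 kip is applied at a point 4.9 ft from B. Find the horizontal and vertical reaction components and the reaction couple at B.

ΣF_x = 0: B_x + 15·cos44° = 0 → B_x = -10.79 kip.
ΣF_y = 0: B_y − 15·sin44° − 5 − 10 = 0 → B_y = 25.42 kip.
ΣM about B: M_B − 15·sin44°·13.1 − 5·8.3 − 10·4.9 = 0 → M_B = 227.0 kip·ft.

B_x = -10.79 kip, B_y = 25.42 kip, M_B = 227.0 kip·ft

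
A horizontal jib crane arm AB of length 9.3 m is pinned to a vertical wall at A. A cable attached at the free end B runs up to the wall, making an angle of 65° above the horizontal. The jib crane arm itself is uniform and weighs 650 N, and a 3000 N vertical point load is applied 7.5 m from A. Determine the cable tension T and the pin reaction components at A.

ΣM about A: T·sin65°·9.3 − 650·4.65 − 3000·7.5 = 0 → T = 25522.5/(9.3·0.906308) = 3028.06 ≈ 3028 N.
ΣF_x = 0: A_x − T·cos65° = 0 → A_x = 3028.06 × 0.422618 = 1280 N.
ΣF_y = 0: A_y + T·sin65° − 650 − 3000 = 0 → A_y = 3650 − 3028.06 × 0.906308 = 905.6 N.

T = 3028 N, A_x = 1280 N, A_y = 905.6 N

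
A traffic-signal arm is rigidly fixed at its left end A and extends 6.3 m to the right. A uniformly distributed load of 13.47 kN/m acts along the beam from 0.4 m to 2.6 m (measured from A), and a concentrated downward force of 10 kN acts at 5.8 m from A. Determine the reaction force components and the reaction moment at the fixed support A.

Resultant of the distributed load: 13.47 × 2.2 = 29.634 kN at 1.5 m from A.
ΣF_x = 0: A_x = 0.
ΣF_y = 0: A_y − 13.47·2.2 − 10 = 0 → A_y = 39.63 kN.
ΣM about A: M_A − (13.47·2.2)·1.5 − 10·5.8 = 0 → M_A = 102.5 kN·m.

A_x = 0, A_y = 39.63 kN, M_A = 102.5 kN·m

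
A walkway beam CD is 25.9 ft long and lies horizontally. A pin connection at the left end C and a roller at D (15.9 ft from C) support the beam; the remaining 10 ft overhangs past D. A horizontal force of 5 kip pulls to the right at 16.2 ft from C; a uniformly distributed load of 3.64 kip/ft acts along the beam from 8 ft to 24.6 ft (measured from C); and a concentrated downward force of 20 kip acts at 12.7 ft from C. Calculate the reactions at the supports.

C_x = -5.000 kip, C_y = 2.505 kip, D_y = 77.92 kip

Resultant of the distributed load: 3.64 × 16.6 = 60.424 kip at 16.3 ft from C.
ΣM about C: D_y·15.9 − (3.64·16.6)·16.3 − 20·12.7 = 0 → D_y = 1238.9112/15.9 = 77.9189 ≈ 77.92 kip.
ΣF_y = 0: C_y + 77.9189 − 3.64·16.6 − 20 = 0 → C_y = 2.505 kip.
ΣF_x = 0: C_x + 5 = 0 → C_x = -5.000 kip.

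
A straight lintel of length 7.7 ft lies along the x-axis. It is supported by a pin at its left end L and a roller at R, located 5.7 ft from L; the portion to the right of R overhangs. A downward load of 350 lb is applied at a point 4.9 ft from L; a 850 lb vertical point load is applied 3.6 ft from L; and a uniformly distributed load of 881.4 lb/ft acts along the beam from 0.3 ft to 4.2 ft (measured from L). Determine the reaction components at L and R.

L_x = 0, L_y = 2443 lb, R_y = 2195 lb

Resultant of the distributed load: 881.4 × 3.9 = 3437.46 lb at 2.25 ft from L.
Taking moments about L: R_y·5.7 − 350·4.9 − 850·3.6 − (881.4·3.9)·2.25 = 0 → R_y = 12509.285/5.7 = 2194.61 ≈ 2195 lb.
ΣF_y = 0: L_y + 2194.61 − 350 − 850 − 881.4·3.9 = 0 → L_y = 2443 lb.
ΣF_x = 0: no horizontal applied forces, so L_x = 0.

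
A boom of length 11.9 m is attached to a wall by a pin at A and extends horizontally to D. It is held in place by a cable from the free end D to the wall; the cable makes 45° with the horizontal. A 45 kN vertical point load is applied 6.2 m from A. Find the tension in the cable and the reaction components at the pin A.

T = 33.16 kN, A_x = 23.45 kN, A_y = 21.55 kN

ΣM about A: T·sin45°·11.9 − 45·6.2 = 0 → T = 279/(11.9·0.707107) = 33.1568 ≈ 33.16 kN.
ΣF_x = 0: A_x − T·cos45° = 0 → A_x = 33.1568 × 0.707107 = 23.45 kN.
ΣF_y = 0: A_y + T·sin45° − 45 = 0 → A_y = 45 − 33.1568 × 0.707107 = 21.55 kN.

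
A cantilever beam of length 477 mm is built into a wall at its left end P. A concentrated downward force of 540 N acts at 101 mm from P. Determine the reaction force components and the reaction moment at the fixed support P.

ΣF_x = 0: P_x = 0.
ΣF_y = 0: P_y − 540 = 0 → P_y = 540.0 N.
ΣM about P: M_P − 540·101 = 0 → M_P = 54540 N·mm.

P_x = 0, P_y = 540.0 N, M_P = 54540 N·mm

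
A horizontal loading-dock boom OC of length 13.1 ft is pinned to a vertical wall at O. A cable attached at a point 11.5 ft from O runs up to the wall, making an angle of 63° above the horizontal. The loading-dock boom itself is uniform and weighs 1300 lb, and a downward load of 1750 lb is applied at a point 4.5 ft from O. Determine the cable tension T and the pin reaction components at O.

ΣM about O: T·sin63°·11.5 − 1300·6.55 − 1750·4.5 = 0 → T = 16390/(11.5·0.891007) = 1599.56 ≈ 1600 lb.
ΣF_x = 0: O_x − T·cos63° = 0 → O_x = 1599.56 × 0.45399 = 726.2 lb.
ΣF_y = 0: O_y + T·sin63° − 1300 − 1750 = 0 → O_y = 3050 − 1599.56 × 0.891007 = 1625 lb.

T = 1600 lb, O_x = 726.2 lb, O_y = 1625 lb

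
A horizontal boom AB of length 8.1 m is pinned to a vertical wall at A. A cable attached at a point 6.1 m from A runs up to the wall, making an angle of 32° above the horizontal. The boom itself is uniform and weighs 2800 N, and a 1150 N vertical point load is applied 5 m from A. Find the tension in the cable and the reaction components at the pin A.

ΣM about A: T·sin32°·6.1 − 2800·4.05 − 1150·5 = 0 → T = 17090/(6.1·0.529919) = 5286.92 ≈ 5287 N.
ΣF_x = 0: A_x − T·cos32° = 0 → A_x = 5286.92 × 0.848048 = 4484 N.
ΣF_y = 0: A_y + T·sin32° − 2800 − 1150 = 0 → A_y = 3950 − 5286.92 × 0.529919 = 1148 N.

T = 5287 N, A_x = 4484 N, A_y = 1148 N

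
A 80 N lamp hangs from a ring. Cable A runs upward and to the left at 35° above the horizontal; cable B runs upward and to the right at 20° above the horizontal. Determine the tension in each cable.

ΣF_x = 0: −T_A·cos35° + T_B·cos20° = 0 → T_B = 0.871723·T_A.
ΣF_y = 0: T_A·sin35° + T_B·sin20° = 80.
Substitute: T_A·(0.573576 + 0.871723·0.34202) = 80 → T_A = 91.7723 ≈ 91.77 N.
Then T_B = 0.871723 × 91.7723 = 80.00 N.

T_A = 91.77 N, T_B = 80.00 N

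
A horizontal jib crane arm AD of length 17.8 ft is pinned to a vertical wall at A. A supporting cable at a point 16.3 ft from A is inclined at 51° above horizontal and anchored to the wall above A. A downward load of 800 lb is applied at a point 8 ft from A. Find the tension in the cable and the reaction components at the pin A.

T = 505.2 lb, A_x = 318.0 lb, A_y = 407.4 lb

ΣM about A: T·sin51°·16.3 − 800·8 = 0 → T = 6400/(16.3·0.777146) = 505.231 ≈ 505.2 lb.
ΣF_x = 0: A_x − T·cos51° = 0 → A_x = 505.231 × 0.62932 = 318.0 lb.
ΣF_y = 0: A_y + T·sin51° − 800 = 0 → A_y = 800 − 505.231 × 0.777146 = 407.4 lb.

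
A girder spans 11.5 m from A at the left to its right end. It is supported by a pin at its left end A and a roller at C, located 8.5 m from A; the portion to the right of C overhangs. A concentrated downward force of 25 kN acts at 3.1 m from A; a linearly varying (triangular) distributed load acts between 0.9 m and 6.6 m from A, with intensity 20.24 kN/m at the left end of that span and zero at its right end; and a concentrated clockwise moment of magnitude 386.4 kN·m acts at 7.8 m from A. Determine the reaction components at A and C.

A_x = 0, A_y = 9.106 kN, C_y = 73.58 kN

Resultant of the triangular load: ½ × 20.24 × 5.7 = 57.684 kN, acting at 2.8 m from A (one-third of the span from the peak).
Taking moments about A: C_y·8.5 − 25·3.1 − (½·20.24·5.7)·2.8 − 386.4 = 0 → C_y = 625.4152/8.5 = 73.5783 ≈ 73.58 kN.
ΣF_y = 0: A_y + 73.5783 − 25 − ½·20.24·5.7 = 0 → A_y = 9.106 kN.
ΣF_x = 0: no horizontal applied forces, so A_x = 0.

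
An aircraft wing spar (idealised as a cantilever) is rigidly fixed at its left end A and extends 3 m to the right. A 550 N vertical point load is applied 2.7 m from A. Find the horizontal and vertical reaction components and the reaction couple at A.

ΣF_x = 0: A_x = 0.
ΣF_y = 0: A_y − 550 = 0 → A_y = 550.0 N.
ΣM about A: M_A − 550·2.7 = 0 → M_A = 1485 N·m.

A_x = 0, A_y = 550.0 N, M_A = 1485 N·m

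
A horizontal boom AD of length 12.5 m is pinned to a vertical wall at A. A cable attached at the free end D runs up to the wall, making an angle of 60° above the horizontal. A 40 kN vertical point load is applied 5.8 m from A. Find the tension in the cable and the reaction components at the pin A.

ΣM about A: T·sin60°·12.5 − 40·5.8 = 0 → T = 232/(12.5·0.866025) = 21.4313 ≈ 21.43 kN.
ΣF_x = 0: A_x − T·cos60° = 0 → A_x = 21.4313 × 0.5 = 10.72 kN.
ΣF_y = 0: A_y + T·sin60° − 40 = 0 → A_y = 40 − 21.4313 × 0.866025 = 21.44 kN.

T = 21.43 kN, A_x = 10.72 kN, A_y = 21.44 kN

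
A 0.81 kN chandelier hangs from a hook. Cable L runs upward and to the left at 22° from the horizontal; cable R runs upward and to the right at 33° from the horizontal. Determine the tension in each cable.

T_L = 0.8293 kN, T_R = 0.9168 kN

ΣF_x = 0: −T_L·cos22° + T_R·cos33° = 0 → T_R = 1.10554·T_L.
ΣF_y = 0: T_L·sin22° + T_R·sin33° = 0.81.
Substitute: T_L·(0.374607 + 1.10554·0.544639) = 0.81 → T_L = 0.8293 kN.
Then T_R = 1.10554 × 0.8293 = 0.9168 kN.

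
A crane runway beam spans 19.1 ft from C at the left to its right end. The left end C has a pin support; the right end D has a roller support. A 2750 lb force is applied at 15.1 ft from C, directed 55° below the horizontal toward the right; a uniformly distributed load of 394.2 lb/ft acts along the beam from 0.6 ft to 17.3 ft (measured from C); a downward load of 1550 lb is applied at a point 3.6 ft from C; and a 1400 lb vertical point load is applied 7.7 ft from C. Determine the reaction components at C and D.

C_x = -1577 lb, C_y = 6064 lb, D_y = 5722 lb

Resultant of the distributed load: 394.2 × 16.7 = 6583.14 lb at 8.95 ft from C.
Moments about C: D_y·19.1 − 2750·sin55°·15.1 − (394.2·16.7)·8.95 − 1550·3.6 − 1400·7.7 = 0 → D_y = 109294/19.1 = 5722.2 ≈ 5722 lb.
ΣF_y = 0: C_y + 5722.2 − 2750·sin55° − 394.2·16.7 − 1550 − 1400 = 0 → C_y = 6064 lb.
ΣF_x = 0: C_x + 2750·cos55° = 0 → C_x = -1577 lb.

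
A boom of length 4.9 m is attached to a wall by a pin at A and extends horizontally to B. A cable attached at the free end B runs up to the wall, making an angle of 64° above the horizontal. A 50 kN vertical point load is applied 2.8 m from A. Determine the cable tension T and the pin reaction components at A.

T = 31.79 kN, A_x = 13.94 kN, A_y = 21.43 kN

ΣM about A: T·sin64°·4.9 − 50·2.8 = 0 → T = 140/(4.9·0.898794) = 31.7886 ≈ 31.79 kN.
ΣF_x = 0: A_x − T·cos64° = 0 → A_x = 31.7886 × 0.438371 = 13.94 kN.
ΣF_y = 0: A_y + T·sin64° − 50 = 0 → A_y = 50 − 31.7886 × 0.898794 = 21.43 kN.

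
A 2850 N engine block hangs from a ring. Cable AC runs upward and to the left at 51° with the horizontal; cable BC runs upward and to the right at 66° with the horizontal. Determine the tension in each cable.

ΣF_x = 0: −T_AC·cos51° + T_BC·cos66° = 0 → T_BC = 1.54724·T_AC.
ΣF_y = 0: T_AC·sin51° + T_BC·sin66° = 2850.
Substitute: T_AC·(0.777146 + 1.54724·0.913545) = 2850 → T_AC = 1301 N.
Then T_BC = 1.54724 × 1301 = 2013 N.

T_AC = 1301 N, T_BC = 2013 N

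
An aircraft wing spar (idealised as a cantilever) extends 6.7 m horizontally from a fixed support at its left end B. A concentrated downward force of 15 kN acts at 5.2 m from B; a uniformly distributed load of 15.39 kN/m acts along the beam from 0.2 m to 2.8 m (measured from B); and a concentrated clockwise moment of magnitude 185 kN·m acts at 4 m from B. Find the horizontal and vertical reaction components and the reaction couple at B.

Resultant of the distributed load: 15.39 × 2.6 = 40.014 kN at 1.5 m from B.
ΣF_x = 0: B_x = 0.
ΣF_y = 0: B_y − 15 − 15.39·2.6 = 0 → B_y = 55.01 kN.
ΣM about B: M_B − 15·5.2 − (15.39·2.6)·1.5 − 185 = 0 → M_B = 323.0 kN·m.

B_x = 0, B_y = 55.01 kN, M_B = 323.0 kN·m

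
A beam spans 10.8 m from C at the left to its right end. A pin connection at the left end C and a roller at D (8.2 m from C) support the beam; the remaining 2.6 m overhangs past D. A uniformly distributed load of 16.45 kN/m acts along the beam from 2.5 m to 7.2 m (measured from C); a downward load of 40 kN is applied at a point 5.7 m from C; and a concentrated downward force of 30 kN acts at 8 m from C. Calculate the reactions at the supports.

C_x = 0, C_y = 44.51 kN, D_y = 102.8 kN

Resultant of the distributed load: 16.45 × 4.7 = 77.315 kN at 4.85 m from C.
Taking moments about C: D_y·8.2 − (16.45·4.7)·4.85 − 40·5.7 − 30·8 = 0 → D_y = 842.97775/8.2 = 102.802 ≈ 102.8 kN.
ΣF_y = 0: C_y + 102.802 − 16.45·4.7 − 40 − 30 = 0 → C_y = 44.51 kN.
ΣF_x = 0: no horizontal applied forces, so C_x = 0.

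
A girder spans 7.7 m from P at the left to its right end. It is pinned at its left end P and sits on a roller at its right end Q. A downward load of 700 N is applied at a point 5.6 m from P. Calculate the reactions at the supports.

Moments about P: Q_y·7.7 − 700·5.6 = 0 → Q_y = 3920/7.7 = 509.091 ≈ 509.1 N.
ΣF_y = 0: P_y + 509.091 − 700 = 0 → P_y = 190.9 N.
ΣF_x = 0: no horizontal applied forces, so P_x = 0.

P_x = 0, P_y = 190.9 N, Q_y = 509.1 N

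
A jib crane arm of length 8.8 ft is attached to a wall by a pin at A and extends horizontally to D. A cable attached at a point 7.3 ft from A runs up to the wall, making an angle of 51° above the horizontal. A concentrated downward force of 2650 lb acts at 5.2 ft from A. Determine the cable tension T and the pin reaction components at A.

ΣM about A: T·sin51°·7.3 − 2650·5.2 = 0 → T = 13780/(7.3·0.777146) = 2428.98 ≈ 2429 lb.
ΣF_x = 0: A_x − T·cos51° = 0 → A_x = 2428.98 × 0.62932 = 1529 lb.
ΣF_y = 0: A_y + T·sin51° − 2650 = 0 → A_y = 2650 − 2428.98 × 0.777146 = 762.3 lb.

T = 2429 lb, A_x = 1529 lb, A_y = 762.3 lb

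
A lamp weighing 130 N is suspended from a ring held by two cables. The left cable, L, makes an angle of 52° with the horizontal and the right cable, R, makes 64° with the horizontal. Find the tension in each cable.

T_L = 63.41 N, T_R = 89.05 N

ΣF_x = 0: −T_L·cos52° + T_R·cos64° = 0 → T_R = 1.40443·T_L.
ΣF_y = 0: T_L·sin52° + T_R·sin64° = 130.
Substitute: T_L·(0.788011 + 1.40443·0.898794) = 130 → T_L = 63.4052 ≈ 63.41 N.
Then T_R = 1.40443 × 63.4052 = 89.05 N.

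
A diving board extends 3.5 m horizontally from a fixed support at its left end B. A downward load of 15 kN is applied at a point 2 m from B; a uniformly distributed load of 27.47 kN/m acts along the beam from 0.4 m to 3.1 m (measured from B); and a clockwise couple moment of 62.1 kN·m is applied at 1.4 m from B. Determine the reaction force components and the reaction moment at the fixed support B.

Resultant of the distributed load: 27.47 × 2.7 = 74.169 kN at 1.75 m from B.
ΣF_x = 0: B_x = 0.
ΣF_y = 0: B_y − 15 − 27.47·2.7 = 0 → B_y = 89.17 kN.
ΣM about B: M_B − 15·2 − (27.47·2.7)·1.75 − 62.1 = 0 → M_B = 221.9 kN·m.

B_x = 0, B_y = 89.17 kN, M_B = 221.9 kN·m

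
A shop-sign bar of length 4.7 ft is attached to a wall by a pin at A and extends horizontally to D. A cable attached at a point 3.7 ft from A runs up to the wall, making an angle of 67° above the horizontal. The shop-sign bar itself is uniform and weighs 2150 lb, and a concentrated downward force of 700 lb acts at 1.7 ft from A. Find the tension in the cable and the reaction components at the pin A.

ΣM about A: T·sin67°·3.7 − 2150·2.35 − 700·1.7 = 0 → T = 6242.5/(3.7·0.920505) = 1832.87 ≈ 1833 lb.
ΣF_x = 0: A_x − T·cos67° = 0 → A_x = 1832.87 × 0.390731 = 716.2 lb.
ΣF_y = 0: A_y + T·sin67° − 2150 − 700 = 0 → A_y = 2850 − 1832.87 × 0.920505 = 1163 lb.

T = 1833 lb, A_x = 716.2 lb, A_y = 1163 lb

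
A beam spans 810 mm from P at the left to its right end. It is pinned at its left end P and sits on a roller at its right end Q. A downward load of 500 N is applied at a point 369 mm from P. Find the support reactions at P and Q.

Taking moments about P: Q_y·810 − 500·369 = 0 → Q_y = 184500/810 = 227.778 ≈ 227.8 N.
ΣF_y = 0: P_y + 227.778 − 500 = 0 → P_y = 272.2 N.
ΣF_x = 0: no horizontal applied forces, so P_x = 0.

P_x = 0, P_y = 272.2 N, Q_y = 227.8 N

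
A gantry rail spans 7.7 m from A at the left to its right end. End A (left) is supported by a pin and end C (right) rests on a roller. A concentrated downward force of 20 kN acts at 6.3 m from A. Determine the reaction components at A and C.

A_x = 0, A_y = 3.636 kN, C_y = 16.36 kN

Taking moments about A: C_y·7.7 − 20·6.3 = 0 → C_y = 126/7.7 = 16.3636 ≈ 16.36 kN.
ΣF_y = 0: A_y + 16.3636 − 20 = 0 → A_y = 3.636 kN.
ΣF_x = 0: no horizontal applied forces, so A_x = 0.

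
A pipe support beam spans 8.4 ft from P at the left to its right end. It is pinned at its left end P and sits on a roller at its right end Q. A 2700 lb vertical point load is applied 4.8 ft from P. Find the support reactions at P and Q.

ΣM about P: Q_y·8.4 − 2700·4.8 = 0 → Q_y = 12960/8.4 = 1542.86 ≈ 1543 lb.
ΣF_y = 0: P_y + 1542.86 − 2700 = 0 → P_y = 1157 lb.
ΣF_x = 0: no horizontal applied forces, so P_x = 0.

P_x = 0, P_y = 1157 lb, Q_y = 1543 lb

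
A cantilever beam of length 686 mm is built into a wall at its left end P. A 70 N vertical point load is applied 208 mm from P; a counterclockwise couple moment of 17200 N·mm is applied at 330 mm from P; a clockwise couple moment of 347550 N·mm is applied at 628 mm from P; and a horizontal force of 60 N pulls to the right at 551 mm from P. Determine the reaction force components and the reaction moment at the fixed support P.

P_x = -60.00 N, P_y = 70.00 N, M_P = 344900 N·mm

ΣF_x = 0: P_x + 60 = 0 → P_x = -60.00 N.
ΣF_y = 0: P_y − 70 = 0 → P_y = 70.00 N.
ΣM about P: M_P − 70·208 + 17200 − 347550 = 0 → M_P = 344900 N·mm.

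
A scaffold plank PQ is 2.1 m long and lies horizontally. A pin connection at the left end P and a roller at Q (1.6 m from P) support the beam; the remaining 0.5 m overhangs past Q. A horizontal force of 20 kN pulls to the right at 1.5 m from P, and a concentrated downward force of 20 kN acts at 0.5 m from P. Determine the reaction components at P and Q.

Moments about P: Q_y·1.6 − 20·0.5 = 0 → Q_y = 10/1.6 = 6.250 kN.
ΣF_y = 0: P_y + 6.25 − 20 = 0 → P_y = 13.75 kN.
ΣF_x = 0: P_x + 20 = 0 → P_x = -20.00 kN.

P_x = -20.00 kN, P_y = 13.75 kN, Q_y = 6.250 kN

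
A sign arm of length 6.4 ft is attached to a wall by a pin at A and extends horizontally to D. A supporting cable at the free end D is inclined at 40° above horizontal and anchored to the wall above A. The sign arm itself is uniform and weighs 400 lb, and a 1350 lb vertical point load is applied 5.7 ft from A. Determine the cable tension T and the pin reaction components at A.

ΣM about A: T·sin40°·6.4 − 400·3.2 − 1350·5.7 = 0 → T = 8975/(6.4·0.642788) = 2181.66 ≈ 2182 lb.
ΣF_x = 0: A_x − T·cos40° = 0 → A_x = 2181.66 × 0.766044 = 1671 lb.
ΣF_y = 0: A_y + T·sin40° − 400 − 1350 = 0 → A_y = 1750 − 2181.66 × 0.642788 = 347.7 lb.

T = 2182 lb, A_x = 1671 lb, A_y = 347.7 lb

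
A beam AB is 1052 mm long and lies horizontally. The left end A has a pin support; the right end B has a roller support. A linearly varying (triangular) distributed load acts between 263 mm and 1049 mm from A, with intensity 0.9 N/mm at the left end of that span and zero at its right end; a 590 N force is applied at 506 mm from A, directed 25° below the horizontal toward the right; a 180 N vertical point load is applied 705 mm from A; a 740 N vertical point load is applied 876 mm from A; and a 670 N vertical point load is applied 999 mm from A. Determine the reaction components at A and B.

A_x = -534.7 N, A_y = 523.5 N, B_y = 1670 N

Resultant of the triangular load: ½ × 0.9 × 786 = 353.7 N, acting at 525 mm from A (one-third of the span from the peak).
Moments about A: B_y·1052 − (½·0.9·786)·525 − 590·sin25°·506 − 180·705 − 740·876 − 670·999 = 0 → B_y = 1756330/1052 = 1669.52 ≈ 1670 N.
ΣF_y = 0: A_y + 1669.52 − ½·0.9·786 − 590·sin25° − 180 − 740 − 670 = 0 → A_y = 523.5 N.
ΣF_x = 0: A_x + 590·cos25° = 0 → A_x = -534.7 N.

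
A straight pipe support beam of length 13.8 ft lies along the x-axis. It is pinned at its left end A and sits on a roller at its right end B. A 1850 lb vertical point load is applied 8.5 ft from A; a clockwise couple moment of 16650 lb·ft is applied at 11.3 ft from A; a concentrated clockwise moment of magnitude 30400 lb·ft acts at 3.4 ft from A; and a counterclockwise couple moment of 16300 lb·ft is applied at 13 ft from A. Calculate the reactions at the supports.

Moments about A: B_y·13.8 − 1850·8.5 − 16650 − 30400 + 16300 = 0 → B_y = 46475/13.8 = 3367.75 ≈ 3368 lb.
ΣF_y = 0: A_y + 3367.75 − 1850 = 0 → A_y = -1518 lb.
ΣF_x = 0: no horizontal applied forces, so A_x = 0.

A_x = 0, A_y = -1518 lb, B_y = 3368 lb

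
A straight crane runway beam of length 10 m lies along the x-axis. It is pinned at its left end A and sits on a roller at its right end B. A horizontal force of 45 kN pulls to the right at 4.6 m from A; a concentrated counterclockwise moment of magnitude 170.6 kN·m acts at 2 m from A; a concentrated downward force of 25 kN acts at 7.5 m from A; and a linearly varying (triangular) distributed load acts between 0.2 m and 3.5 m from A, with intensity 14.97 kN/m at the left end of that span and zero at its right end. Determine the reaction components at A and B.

A_x = -45.00 kN, A_y = 44.80 kN, B_y = 4.901 kN

Resultant of the triangular load: ½ × 14.97 × 3.3 = 24.7005 kN, acting at 1.3 m from A (one-third of the span from the peak).
Moments about A: B_y·10 + 170.6 − 25·7.5 − (½·14.97·3.3)·1.3 = 0 → B_y = 49.01065/10 = 4.90107 ≈ 4.901 kN.
ΣF_y = 0: A_y + 4.90107 − 25 − ½·14.97·3.3 = 0 → A_y = 44.80 kN.
ΣF_x = 0: A_x + 45 = 0 → A_x = -45.00 kN.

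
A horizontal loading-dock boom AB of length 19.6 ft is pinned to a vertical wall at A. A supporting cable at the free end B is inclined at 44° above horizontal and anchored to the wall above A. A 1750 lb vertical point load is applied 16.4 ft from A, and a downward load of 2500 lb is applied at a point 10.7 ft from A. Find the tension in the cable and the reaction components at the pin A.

ΣM about A: T·sin44°·19.6 − 1750·16.4 − 2500·10.7 = 0 → T = 55450/(19.6·0.694658) = 4072.63 ≈ 4073 lb.
ΣF_x = 0: A_x − T·cos44° = 0 → A_x = 4072.63 × 0.71934 = 2930 lb.
ΣF_y = 0: A_y + T·sin44° − 1750 − 2500 = 0 → A_y = 4250 − 4072.63 × 0.694658 = 1421 lb.

T = 4073 lb, A_x = 2930 lb, A_y = 1421 lb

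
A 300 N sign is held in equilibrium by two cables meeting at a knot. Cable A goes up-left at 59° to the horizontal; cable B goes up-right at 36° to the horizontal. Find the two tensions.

T_A = 243.6 N, T_B = 155.1 N

ΣF_x = 0: −T_A·cos59° + T_B·cos36° = 0 → T_B = 0.636622·T_A.
ΣF_y = 0: T_A·sin59° + T_B·sin36° = 300.
Substitute: T_A·(0.857167 + 0.636622·0.587785) = 300 → T_A = 243.632 ≈ 243.6 N.
Then T_B = 0.636622 × 243.632 = 155.1 N.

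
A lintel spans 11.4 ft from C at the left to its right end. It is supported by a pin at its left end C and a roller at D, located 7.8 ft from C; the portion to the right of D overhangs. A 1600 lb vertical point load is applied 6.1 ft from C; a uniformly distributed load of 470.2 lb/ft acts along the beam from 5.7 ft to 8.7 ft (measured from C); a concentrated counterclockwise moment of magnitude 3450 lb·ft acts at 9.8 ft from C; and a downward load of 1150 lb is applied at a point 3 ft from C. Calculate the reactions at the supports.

Resultant of the distributed load: 470.2 × 3 = 1410.6 lb at 7.2 ft from C.
Taking moments about C: D_y·7.8 − 1600·6.1 − (470.2·3)·7.2 + 3450 − 1150·3 = 0 → D_y = 19916.32/7.8 = 2553.37 ≈ 2553 lb.
ΣF_y = 0: C_y + 2553.37 − 1600 − 470.2·3 − 1150 = 0 → C_y = 1607 lb.
ΣF_x = 0: no horizontal applied forces, so C_x = 0.

C_x = 0, C_y = 1607 lb, D_y = 2553 lb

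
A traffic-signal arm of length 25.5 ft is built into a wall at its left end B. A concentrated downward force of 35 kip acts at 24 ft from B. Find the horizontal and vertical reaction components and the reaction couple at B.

B_x = 0, B_y = 35.00 kip, M_B = 840.0 kip·ft

ΣF_x = 0: B_x = 0.
ΣF_y = 0: B_y − 35 = 0 → B_y = 35.00 kip.
ΣM about B: M_B − 35·24 = 0 → M_B = 840.0 kip·ft.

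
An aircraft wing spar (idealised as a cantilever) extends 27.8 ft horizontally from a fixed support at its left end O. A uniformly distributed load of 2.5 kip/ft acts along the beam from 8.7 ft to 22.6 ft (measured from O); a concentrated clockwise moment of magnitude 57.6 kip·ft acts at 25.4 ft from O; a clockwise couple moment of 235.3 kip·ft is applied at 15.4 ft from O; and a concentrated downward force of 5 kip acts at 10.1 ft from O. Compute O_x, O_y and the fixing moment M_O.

Resultant of the distributed load: 2.5 × 13.9 = 34.75 kip at 15.65 ft from O.
ΣF_x = 0: O_x = 0.
ΣF_y = 0: O_y − 2.5·13.9 − 5 = 0 → O_y = 39.75 kip.
ΣM about O: M_O − (2.5·13.9)·15.65 − 57.6 − 235.3 − 5·10.1 = 0 → M_O = 887.2 kip·ft.

O_x = 0, O_y = 39.75 kip, M_O = 887.2 kip·ft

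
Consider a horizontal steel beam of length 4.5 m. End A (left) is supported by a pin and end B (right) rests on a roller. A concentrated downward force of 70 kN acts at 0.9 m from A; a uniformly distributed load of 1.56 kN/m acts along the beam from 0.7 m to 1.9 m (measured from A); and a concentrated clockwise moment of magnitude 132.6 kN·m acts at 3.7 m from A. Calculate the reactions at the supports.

A_x = 0, A_y = 27.86 kN, B_y = 44.01 kN

Resultant of the distributed load: 1.56 × 1.2 = 1.872 kN at 1.3 m from A.
Moments about A: B_y·4.5 − 70·0.9 − (1.56·1.2)·1.3 − 132.6 = 0 → B_y = 198.0336/4.5 = 44.0075 ≈ 44.01 kN.
ΣF_y = 0: A_y + 44.0075 − 70 − 1.56·1.2 = 0 → A_y = 27.86 kN.
ΣF_x = 0: no horizontal applied forces, so A_x = 0.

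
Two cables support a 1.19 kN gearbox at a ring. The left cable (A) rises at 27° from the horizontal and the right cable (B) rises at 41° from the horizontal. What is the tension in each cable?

ΣF_x = 0: −T_A·cos27° + T_B·cos41° = 0 → T_B = 1.1806·T_A.
ΣF_y = 0: T_A·sin27° + T_B·sin41° = 1.19.
Substitute: T_A·(0.45399 + 1.1806·0.656059) = 1.19 → T_A = 0.968635 ≈ 0.9686 kN.
Then T_B = 1.1806 × 0.968635 = 1.144 kN.

T_A = 0.9686 kN, T_B = 1.144 kN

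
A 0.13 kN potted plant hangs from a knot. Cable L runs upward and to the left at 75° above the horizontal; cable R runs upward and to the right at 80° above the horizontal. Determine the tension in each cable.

ΣF_x = 0: −T_L·cos75° + T_R·cos80° = 0 → T_R = 1.49048·T_L.
ΣF_y = 0: T_L·sin75° + T_R·sin80° = 0.13.
Substitute: T_L·(0.965926 + 1.49048·0.984808) = 0.13 → T_L = 0.0534152 ≈ 0.05342 kN.
Then T_R = 1.49048 × 0.0534152 = 0.07961 kN.

T_L = 0.05342 kN, T_R = 0.07961 kN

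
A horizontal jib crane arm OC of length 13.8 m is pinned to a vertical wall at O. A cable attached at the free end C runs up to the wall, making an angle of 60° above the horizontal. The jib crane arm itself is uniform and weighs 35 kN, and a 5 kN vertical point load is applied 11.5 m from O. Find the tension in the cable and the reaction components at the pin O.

ΣM about O: T·sin60°·13.8 − 35·6.9 − 5·11.5 = 0 → T = 299/(13.8·0.866025) = 25.0185 ≈ 25.02 kN.
ΣF_x = 0: O_x − T·cos60° = 0 → O_x = 25.0185 × 0.5 = 12.51 kN.
ΣF_y = 0: O_y + T·sin60° − 35 − 5 = 0 → O_y = 40 − 25.0185 × 0.866025 = 18.33 kN.

T = 25.02 kN, O_x = 12.51 kN, O_y = 18.33 kN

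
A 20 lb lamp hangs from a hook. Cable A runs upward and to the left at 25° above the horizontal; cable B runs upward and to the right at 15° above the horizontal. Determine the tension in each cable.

ΣF_x = 0: −T_A·cos25° + T_B·cos15° = 0 → T_B = 0.938279·T_A.
ΣF_y = 0: T_A·sin25° + T_B·sin15° = 20.
Substitute: T_A·(0.422618 + 0.938279·0.258819) = 20 → T_A = 30.0543 ≈ 30.05 lb.
Then T_B = 0.938279 × 30.0543 = 28.20 lb.

T_A = 30.05 lb, T_B = 28.20 lb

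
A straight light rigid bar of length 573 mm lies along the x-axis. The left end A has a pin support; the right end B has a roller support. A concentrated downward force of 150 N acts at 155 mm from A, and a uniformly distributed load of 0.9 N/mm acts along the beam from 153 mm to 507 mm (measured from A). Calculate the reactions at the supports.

Resultant of the distributed load: 0.9 × 354 = 318.6 N at 330 mm from A.
Taking moments about A: B_y·573 − 150·155 − (0.9·354)·330 = 0 → B_y = 128388/573 = 224.063 ≈ 224.1 N.
ΣF_y = 0: A_y + 224.063 − 150 − 0.9·354 = 0 → A_y = 244.5 N.
ΣF_x = 0: no horizontal applied forces, so A_x = 0.

A_x = 0, A_y = 244.5 N, B_y = 224.1 N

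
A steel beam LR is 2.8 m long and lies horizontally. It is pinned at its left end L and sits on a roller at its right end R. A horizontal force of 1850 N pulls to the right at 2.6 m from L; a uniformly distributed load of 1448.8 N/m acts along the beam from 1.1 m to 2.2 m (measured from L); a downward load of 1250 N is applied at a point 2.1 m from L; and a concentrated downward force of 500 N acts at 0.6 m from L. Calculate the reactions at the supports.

Resultant of the distributed load: 1448.8 × 1.1 = 1593.68 N at 1.65 m from L.
Moments about L: R_y·2.8 − (1448.8·1.1)·1.65 − 1250·2.1 − 500·0.6 = 0 → R_y = 5554.572/2.8 = 1983.78 ≈ 1984 N.
ΣF_y = 0: L_y + 1983.78 − 1448.8·1.1 − 1250 − 500 = 0 → L_y = 1360 N.
ΣF_x = 0: L_x + 1850 = 0 → L_x = -1850 N.

L_x = -1850 N, L_y = 1360 N, R_y = 1984 N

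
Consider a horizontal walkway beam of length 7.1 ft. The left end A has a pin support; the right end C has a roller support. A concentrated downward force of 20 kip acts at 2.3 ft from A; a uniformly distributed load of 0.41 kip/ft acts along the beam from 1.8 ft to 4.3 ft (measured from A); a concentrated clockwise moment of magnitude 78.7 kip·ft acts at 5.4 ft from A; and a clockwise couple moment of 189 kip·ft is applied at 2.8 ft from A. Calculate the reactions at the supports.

A_x = 0, A_y = -23.60 kip, C_y = 44.62 kip

Resultant of the distributed load: 0.41 × 2.5 = 1.025 kip at 3.05 ft from A.
Taking moments about A: C_y·7.1 − 20·2.3 − (0.41·2.5)·3.05 − 78.7 − 189 = 0 → C_y = 316.82625/7.1 = 44.6234 ≈ 44.62 kip.
ΣF_y = 0: A_y + 44.6234 − 20 − 0.41·2.5 = 0 → A_y = -23.60 kip.
ΣF_x = 0: no horizontal applied forces, so A_x = 0.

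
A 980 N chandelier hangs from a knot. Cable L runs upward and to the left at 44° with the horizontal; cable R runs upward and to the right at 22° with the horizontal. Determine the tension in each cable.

T_L = 994.6 N, T_R = 771.7 N

ΣF_x = 0: −T_L·cos44° + T_R·cos22° = 0 → T_R = 0.775833·T_L.
ΣF_y = 0: T_L·sin44° + T_R·sin22° = 980.
Substitute: T_L·(0.694658 + 0.775833·0.374607) = 980 → T_L = 994.631 ≈ 994.6 N.
Then T_R = 0.775833 × 994.631 = 771.7 N.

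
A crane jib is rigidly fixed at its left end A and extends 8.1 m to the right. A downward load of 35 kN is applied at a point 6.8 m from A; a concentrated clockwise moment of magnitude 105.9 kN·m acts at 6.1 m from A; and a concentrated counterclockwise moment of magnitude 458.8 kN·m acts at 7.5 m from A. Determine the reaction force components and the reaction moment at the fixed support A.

A_x = 0, A_y = 35.00 kN, M_A = -114.9 kN·m

ΣF_x = 0: A_x = 0.
ΣF_y = 0: A_y − 35 = 0 → A_y = 35.00 kN.
ΣM about A: M_A − 35·6.8 − 105.9 + 458.8 = 0 → M_A = -114.9 kN·m.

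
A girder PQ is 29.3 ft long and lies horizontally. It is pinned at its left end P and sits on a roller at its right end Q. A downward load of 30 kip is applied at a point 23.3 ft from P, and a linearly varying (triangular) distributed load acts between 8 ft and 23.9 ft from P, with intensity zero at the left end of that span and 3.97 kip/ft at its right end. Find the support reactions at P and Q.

P_x = 0, P_y = 17.67 kip, Q_y = 43.89 kip

Resultant of the triangular load: ½ × 3.97 × 15.9 = 31.5615 kip, acting at 18.6 ft from P (one-third of the span from the peak).
Taking moments about P: Q_y·29.3 − 30·23.3 − (½·3.97·15.9)·18.6 = 0 → Q_y = 1286.0439/29.3 = 43.8923 ≈ 43.89 kip.
ΣF_y = 0: P_y + 43.8923 − 30 − ½·3.97·15.9 = 0 → P_y = 17.67 kip.
ΣF_x = 0: no horizontal applied forces, so P_x = 0.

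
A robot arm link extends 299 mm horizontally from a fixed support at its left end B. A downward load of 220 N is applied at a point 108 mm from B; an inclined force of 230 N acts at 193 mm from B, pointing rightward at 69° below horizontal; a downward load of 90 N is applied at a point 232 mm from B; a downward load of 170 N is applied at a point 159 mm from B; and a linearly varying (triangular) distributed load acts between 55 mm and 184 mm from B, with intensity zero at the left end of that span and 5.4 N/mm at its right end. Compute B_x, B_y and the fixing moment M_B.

Resultant of the triangular load: ½ × 5.4 × 129 = 348.3 N, acting at 141 mm from B (one-third of the span from the peak).
ΣF_x = 0: B_x + 230·cos69° = 0 → B_x = -82.42 N.
ΣF_y = 0: B_y − 220 − 230·sin69° − 90 − 170 − ½·5.4·129 = 0 → B_y = 1043 N.
ΣM about B: M_B − 220·108 − 230·sin69°·193 − 90·232 − 170·159 − (½·5.4·129)·141 = 0 → M_B = 162200 N·mm.

B_x = -82.42 N, B_y = 1043 N, M_B = 162200 N·mm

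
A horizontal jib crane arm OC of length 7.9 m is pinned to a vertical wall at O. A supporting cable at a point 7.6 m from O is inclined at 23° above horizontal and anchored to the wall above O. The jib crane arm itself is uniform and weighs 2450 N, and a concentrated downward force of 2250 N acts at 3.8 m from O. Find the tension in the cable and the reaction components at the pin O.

ΣM about O: T·sin23°·7.6 − 2450·3.95 − 2250·3.8 = 0 → T = 18227.5/(7.6·0.390731) = 6138.12 ≈ 6138 N.
ΣF_x = 0: O_x − T·cos23° = 0 → O_x = 6138.12 × 0.920505 = 5650 N.
ΣF_y = 0: O_y + T·sin23° − 2450 − 2250 = 0 → O_y = 4700 − 6138.12 × 0.390731 = 2302 N.

T = 6138 N, O_x = 5650 N, O_y = 2302 N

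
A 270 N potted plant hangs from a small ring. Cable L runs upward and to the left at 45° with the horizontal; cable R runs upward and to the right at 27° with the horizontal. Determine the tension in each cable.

ΣF_x = 0: −T_L·cos45° + T_R·cos27° = 0 → T_R = 0.793604·T_L.
ΣF_y = 0: T_L·sin45° + T_R·sin27° = 270.
Substitute: T_L·(0.707107 + 0.793604·0.45399) = 270 → T_L = 252.952 ≈ 253.0 N.
Then T_R = 0.793604 × 252.952 = 200.7 N.

T_L = 253.0 N, T_R = 200.7 N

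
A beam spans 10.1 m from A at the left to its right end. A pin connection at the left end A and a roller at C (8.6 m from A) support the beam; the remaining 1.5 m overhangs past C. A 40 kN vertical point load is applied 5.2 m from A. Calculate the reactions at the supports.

A_x = 0, A_y = 15.81 kN, C_y = 24.19 kN

Moments about A: C_y·8.6 − 40·5.2 = 0 → C_y = 208/8.6 = 24.186 ≈ 24.19 kN.
ΣF_y = 0: A_y + 24.186 − 40 = 0 → A_y = 15.81 kN.
ΣF_x = 0: no horizontal applied forces, so A_x = 0.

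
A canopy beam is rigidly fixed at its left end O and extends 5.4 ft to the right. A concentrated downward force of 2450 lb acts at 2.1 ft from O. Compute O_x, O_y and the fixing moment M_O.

O_x = 0, O_y = 2450 lb, M_O = 5145 lb·ft

ΣF_x = 0: O_x = 0.
ΣF_y = 0: O_y − 2450 = 0 → O_y = 2450 lb.
ΣM about O: M_O − 2450·2.1 = 0 → M_O = 5145 lb·ft.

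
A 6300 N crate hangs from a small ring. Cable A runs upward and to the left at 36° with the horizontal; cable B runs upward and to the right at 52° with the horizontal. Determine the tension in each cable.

T_A = 3881 N, T_B = 5100 N

ΣF_x = 0: −T_A·cos36° + T_B·cos52° = 0 → T_B = 1.31406·T_A.
ΣF_y = 0: T_A·sin36° + T_B·sin52° = 6300.
Substitute: T_A·(0.587785 + 1.31406·0.788011) = 6300 → T_A = 3881.03 ≈ 3881 N.
Then T_B = 1.31406 × 3881.03 = 5100 N.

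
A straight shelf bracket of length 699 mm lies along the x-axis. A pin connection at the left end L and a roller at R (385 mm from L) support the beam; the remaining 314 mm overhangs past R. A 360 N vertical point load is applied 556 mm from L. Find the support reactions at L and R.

Moments about L: R_y·385 − 360·556 = 0 → R_y = 200160/385 = 519.896 ≈ 519.9 N.
ΣF_y = 0: L_y + 519.896 − 360 = 0 → L_y = -159.9 N.
ΣF_x = 0: no horizontal applied forces, so L_x = 0.

L_x = 0, L_y = -159.9 N, R_y = 519.9 N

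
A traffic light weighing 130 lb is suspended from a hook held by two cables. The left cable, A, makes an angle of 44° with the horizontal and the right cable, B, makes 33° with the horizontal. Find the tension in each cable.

T_A = 111.9 lb, T_B = 95.97 lb

ΣF_x = 0: −T_A·cos44° + T_B·cos33° = 0 → T_B = 0.857714·T_A.
ΣF_y = 0: T_A·sin44° + T_B·sin33° = 130.
Substitute: T_A·(0.694658 + 0.857714·0.544639) = 130 → T_A = 111.895 ≈ 111.9 lb.
Then T_B = 0.857714 × 111.895 = 95.97 lb.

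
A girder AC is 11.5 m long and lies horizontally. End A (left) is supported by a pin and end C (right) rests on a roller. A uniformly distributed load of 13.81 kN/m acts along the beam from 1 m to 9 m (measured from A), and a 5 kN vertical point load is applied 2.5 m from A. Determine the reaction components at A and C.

A_x = 0, A_y = 66.36 kN, C_y = 49.12 kN

Resultant of the distributed load: 13.81 × 8 = 110.48 kN at 5 m from A.
Taking moments about A: C_y·11.5 − (13.81·8)·5 − 5·2.5 = 0 → C_y = 564.9/11.5 = 49.1217 ≈ 49.12 kN.
ΣF_y = 0: A_y + 49.1217 − 13.81·8 − 5 = 0 → A_y = 66.36 kN.
ΣF_x = 0: no horizontal applied forces, so A_x = 0.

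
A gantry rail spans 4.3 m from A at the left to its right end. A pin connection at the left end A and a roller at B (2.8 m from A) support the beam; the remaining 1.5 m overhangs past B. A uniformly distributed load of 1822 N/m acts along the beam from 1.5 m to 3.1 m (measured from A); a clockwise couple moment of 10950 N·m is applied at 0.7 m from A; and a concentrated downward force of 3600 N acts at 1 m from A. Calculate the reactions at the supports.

A_x = 0, A_y = -1076 N, B_y = 7591 N

Resultant of the distributed load: 1822 × 1.6 = 2915.2 N at 2.3 m from A.
Taking moments about A: B_y·2.8 − (1822·1.6)·2.3 − 10950 − 3600·1 = 0 → B_y = 21254.96/2.8 = 7591.06 ≈ 7591 N.
ΣF_y = 0: A_y + 7591.06 − 1822·1.6 − 3600 = 0 → A_y = -1076 N.
ΣF_x = 0: no horizontal applied forces, so A_x = 0.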